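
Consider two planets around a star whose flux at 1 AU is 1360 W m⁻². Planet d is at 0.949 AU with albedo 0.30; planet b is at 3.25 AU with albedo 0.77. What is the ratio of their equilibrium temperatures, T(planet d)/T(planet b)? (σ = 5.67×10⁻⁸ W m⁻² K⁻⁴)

T₁/T₂ ≈ 2.444

T_eq = [S₀(1−A)/(4σd²)]^(1/4), so T ∝ (1−A)^(1/4) / √d.
T₁ = [1360×0.70/(4×5.67×10⁻⁸×0.949²)]^(1/4) = 261.29 K.
T₂ = [1360×0.23/(4×5.67×10⁻⁸×3.25²)]^(1/4) = 106.90 K.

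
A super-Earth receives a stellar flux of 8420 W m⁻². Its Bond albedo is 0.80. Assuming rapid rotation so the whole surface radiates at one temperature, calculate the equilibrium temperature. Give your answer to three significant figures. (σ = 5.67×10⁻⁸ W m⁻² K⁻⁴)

Energy balance: absorbed = emitted ⇒ πR²·S(1−A) = 4πR²·σT_eq⁴, so T_eq⁴ = S(1−A)/(4σ).
T_eq = [8420 × 0.20 / (4 × 5.67×10⁻⁸)]^(1/4) = (7.43×10⁹)^(1/4) = 294 K.

T_eq ≈ 294 K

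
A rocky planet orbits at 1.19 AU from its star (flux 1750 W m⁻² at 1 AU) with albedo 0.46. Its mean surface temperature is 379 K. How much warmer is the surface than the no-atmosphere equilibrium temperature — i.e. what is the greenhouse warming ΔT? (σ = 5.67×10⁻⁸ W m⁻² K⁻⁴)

S = 1750/1.19² = 1236 W m⁻².
T_eq = [S(1−A)/(4σ)]^(1/4) = [1236×0.54/(4×5.67×10⁻⁸)]^(1/4) = 232.9 K.
ΔT = T_surf − T_eq = 379 − 232.9.

ΔT ≈ 146.1 K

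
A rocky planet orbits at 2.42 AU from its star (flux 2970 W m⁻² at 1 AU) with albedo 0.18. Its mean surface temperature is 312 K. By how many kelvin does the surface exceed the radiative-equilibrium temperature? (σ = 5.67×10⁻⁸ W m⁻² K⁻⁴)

S = 2970/2.42² = 507.1 W m⁻².
T_eq = [S(1−A)/(4σ)]^(1/4) = [507.1×0.82/(4×5.67×10⁻⁸)]^(1/4) = 206.9 K.
ΔT = T_surf − T_eq = 312 − 206.9.

ΔT ≈ 105.1 K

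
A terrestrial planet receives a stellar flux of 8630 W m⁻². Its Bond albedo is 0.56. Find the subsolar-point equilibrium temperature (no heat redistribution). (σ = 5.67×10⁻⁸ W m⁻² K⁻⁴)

T_ss ≈ 509 K

At the subsolar point the surface absorbs S(1−A) and emits σT⁴ per unit area — no factor of 4, since only the local patch is in balance.
T = [8630 × 0.44 / 5.67×10⁻⁸]^(1/4) = (6.70×10¹⁰)^(1/4) = 509 K.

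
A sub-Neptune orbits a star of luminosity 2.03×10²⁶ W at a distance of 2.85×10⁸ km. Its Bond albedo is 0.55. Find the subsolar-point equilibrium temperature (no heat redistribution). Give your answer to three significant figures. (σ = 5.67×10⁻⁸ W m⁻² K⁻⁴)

T_ss ≈ 199 K

d = 2.85×10⁸ km = 2.85×10¹¹ m.
Flux: S = L/(4πd²) = 2.03×10²⁶/(4π×(2.85×10¹¹)²) = 199 W m⁻².
At the subsolar point the surface absorbs S(1−A) and emits σT⁴ per unit area — no factor of 4, since only the local patch is in balance.
T = [199 × 0.45 / 5.67×10⁻⁸]^(1/4) = (1.58×10⁹)^(1/4) = 199 K.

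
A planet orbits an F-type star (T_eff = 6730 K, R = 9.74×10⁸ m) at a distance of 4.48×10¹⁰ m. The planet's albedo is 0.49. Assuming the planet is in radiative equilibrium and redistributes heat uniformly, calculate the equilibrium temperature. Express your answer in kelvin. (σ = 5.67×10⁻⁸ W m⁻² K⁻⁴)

T_eq ≈ 593 K

L = 4πR_⋆²σT_⋆⁴ = 4π(9.74×10⁸)² × 5.67×10⁻⁸ × (6730)⁴ = 1.39×10²⁷ W.
S = L/(4πd²) = 5.50×10⁴ W m⁻².
Energy balance: absorbed = emitted ⇒ πR²·S(1−A) = 4πR²·σT_eq⁴, so T_eq⁴ = S(1−A)/(4σ).
T_eq = [5.50×10⁴ × 0.51 / (4 × 5.67×10⁻⁸)]^(1/4) = (1.24×10¹¹)^(1/4) = 593 K.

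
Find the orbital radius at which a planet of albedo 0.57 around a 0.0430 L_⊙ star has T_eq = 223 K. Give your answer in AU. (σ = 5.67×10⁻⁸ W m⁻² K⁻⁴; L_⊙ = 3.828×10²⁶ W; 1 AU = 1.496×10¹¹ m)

d ≈ 0.212 AU

L = 0.0430 × 3.828×10²⁶ = 1.65×10²⁵ W.
From T_eq⁴ = L(1−A)/(16πσd²): d = √[L(1−A)/(16πσT_eq⁴)].
d = √[1.65×10²⁵ × 0.43 / (16π × 5.67×10⁻⁸ × (223)⁴)] = 3.17×10¹⁰ m = 0.212 AU.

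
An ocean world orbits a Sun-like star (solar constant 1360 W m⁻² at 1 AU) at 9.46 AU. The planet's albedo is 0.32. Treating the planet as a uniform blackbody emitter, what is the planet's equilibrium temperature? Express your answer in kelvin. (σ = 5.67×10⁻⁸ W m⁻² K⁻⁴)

T_eq ≈ 82.2 K

Flux at 9.46 AU: S = 1360/9.46² = 15.2 W m⁻².
Energy balance: absorbed = emitted ⇒ πR²·S(1−A) = 4πR²·σT_eq⁴, so T_eq⁴ = S(1−A)/(4σ).
T_eq = [15.2 × 0.68 / (4 × 5.67×10⁻⁸)]^(1/4) = (4.56×10⁷)^(1/4) = 82.2 K.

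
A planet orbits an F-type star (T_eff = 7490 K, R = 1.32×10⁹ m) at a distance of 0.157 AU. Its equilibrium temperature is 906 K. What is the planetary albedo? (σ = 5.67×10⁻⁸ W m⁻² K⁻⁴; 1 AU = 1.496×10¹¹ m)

d = 0.157 AU = 2.35×10¹⁰ m.
L = 4πR_⋆²σT_⋆⁴ = 4π(1.32×10⁹)² × 5.67×10⁻⁸ × (7490)⁴ = 3.91×10²⁷ W.
S = L/(4πd²) = 5.64×10⁵ W m⁻².
From T_eq⁴ = S(1−A)/(4σ): 1−A = 4σT_eq⁴/S.
1−A = 4 × 5.67×10⁻⁸ × (906)⁴ / 5.64×10⁵ = 0.271.

A ≈ 0.73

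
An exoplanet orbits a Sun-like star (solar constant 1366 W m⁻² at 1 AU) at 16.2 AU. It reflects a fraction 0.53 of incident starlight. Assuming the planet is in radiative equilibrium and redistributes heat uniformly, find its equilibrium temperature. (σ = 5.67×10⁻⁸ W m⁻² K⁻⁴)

Flux at 16.2 AU: S = 1366/16.2² = 5.20 W m⁻².
Energy balance: absorbed = emitted ⇒ πR²·S(1−A) = 4πR²·σT_eq⁴, so T_eq⁴ = S(1−A)/(4σ).
T_eq = [5.20 × 0.47 / (4 × 5.67×10⁻⁸)]^(1/4) = (1.08×10⁷)^(1/4) = 57.3 K.

T_eq ≈ 57.3 K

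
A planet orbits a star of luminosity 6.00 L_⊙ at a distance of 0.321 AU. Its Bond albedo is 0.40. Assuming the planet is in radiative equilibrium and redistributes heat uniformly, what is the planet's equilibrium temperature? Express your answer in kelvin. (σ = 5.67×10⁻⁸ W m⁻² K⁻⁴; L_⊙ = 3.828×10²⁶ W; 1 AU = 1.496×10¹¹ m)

T_eq ≈ 677 K

d = 0.321 AU = 4.80×10¹⁰ m.
L = 6.00 × 3.828×10²⁶ = 2.30×10²⁷ W.
Flux: S = L/(4πd²) = 2.30×10²⁷/(4π×(4.80×10¹⁰)²) = 7.93×10⁴ W m⁻².
Energy balance: absorbed = emitted ⇒ πR²·S(1−A) = 4πR²·σT_eq⁴, so T_eq⁴ = S(1−A)/(4σ).
T_eq = [7.93×10⁴ × 0.60 / (4 × 5.67×10⁻⁸)]^(1/4) = (2.10×10¹¹)^(1/4) = 677 K.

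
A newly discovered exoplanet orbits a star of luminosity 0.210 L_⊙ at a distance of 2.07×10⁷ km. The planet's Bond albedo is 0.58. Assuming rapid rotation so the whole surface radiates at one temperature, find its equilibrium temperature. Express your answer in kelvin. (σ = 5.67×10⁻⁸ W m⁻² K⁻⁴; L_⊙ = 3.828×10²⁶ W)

T_eq ≈ 408 K

d = 2.07×10⁷ km = 2.07×10¹⁰ m.
L = 0.210 × 3.828×10²⁶ = 8.04×10²⁵ W.
Flux: S = L/(4πd²) = 8.04×10²⁵/(4π×(2.07×10¹⁰)²) = 1.49×10⁴ W m⁻².
Energy balance: absorbed = emitted ⇒ πR²·S(1−A) = 4πR²·σT_eq⁴, so T_eq⁴ = S(1−A)/(4σ).
T_eq = [1.49×10⁴ × 0.42 / (4 × 5.67×10⁻⁸)]^(1/4) = (2.76×10¹⁰)^(1/4) = 408 K.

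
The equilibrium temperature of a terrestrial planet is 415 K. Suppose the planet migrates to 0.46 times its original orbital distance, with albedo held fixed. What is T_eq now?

T_eq ∝ L^(1/4) · d^(−1/2).
T′ = 415 / 0.46^(1/2) = 612 K.

T_eq ≈ 612 K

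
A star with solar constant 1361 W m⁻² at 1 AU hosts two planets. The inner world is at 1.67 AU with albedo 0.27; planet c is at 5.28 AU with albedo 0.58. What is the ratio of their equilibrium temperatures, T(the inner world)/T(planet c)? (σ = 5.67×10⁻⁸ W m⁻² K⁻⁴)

T_eq = [S₀(1−A)/(4σd²)]^(1/4), so T ∝ (1−A)^(1/4) / √d.
T₁ = [1361×0.73/(4×5.67×10⁻⁸×1.67²)]^(1/4) = 199.08 K.
T₂ = [1361×0.42/(4×5.67×10⁻⁸×5.28²)]^(1/4) = 97.51 K.

T₁/T₂ ≈ 2.042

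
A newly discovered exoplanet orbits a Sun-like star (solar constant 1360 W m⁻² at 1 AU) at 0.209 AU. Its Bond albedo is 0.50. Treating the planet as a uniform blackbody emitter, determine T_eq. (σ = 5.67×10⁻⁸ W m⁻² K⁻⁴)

T_eq ≈ 512 K

Flux at 0.209 AU: S = 1360/0.209² = 3.11×10⁴ W m⁻².
Energy balance: absorbed = emitted ⇒ πR²·S(1−A) = 4πR²·σT_eq⁴, so T_eq⁴ = S(1−A)/(4σ).
T_eq = [3.11×10⁴ × 0.50 / (4 × 5.67×10⁻⁸)]^(1/4) = (6.86×10¹⁰)^(1/4) = 512 K.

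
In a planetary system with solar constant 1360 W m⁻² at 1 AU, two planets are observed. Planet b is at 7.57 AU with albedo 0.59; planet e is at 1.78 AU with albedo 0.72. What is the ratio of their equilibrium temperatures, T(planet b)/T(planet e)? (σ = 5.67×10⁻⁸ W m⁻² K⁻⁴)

T_eq = [S₀(1−A)/(4σd²)]^(1/4), so T ∝ (1−A)^(1/4) / √d.
T₁ = [1360×0.41/(4×5.67×10⁻⁸×7.57²)]^(1/4) = 80.93 K.
T₂ = [1360×0.28/(4×5.67×10⁻⁸×1.78²)]^(1/4) = 151.72 K.

T₁/T₂ ≈ 0.533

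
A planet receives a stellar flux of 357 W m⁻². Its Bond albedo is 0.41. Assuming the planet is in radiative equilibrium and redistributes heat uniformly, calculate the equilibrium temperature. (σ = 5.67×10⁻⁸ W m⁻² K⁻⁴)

Energy balance: absorbed = emitted ⇒ πR²·S(1−A) = 4πR²·σT_eq⁴, so T_eq⁴ = S(1−A)/(4σ).
T_eq = [357 × 0.59 / (4 × 5.67×10⁻⁸)]^(1/4) = (9.29×10⁸)^(1/4) = 175 K.

T_eq ≈ 175 K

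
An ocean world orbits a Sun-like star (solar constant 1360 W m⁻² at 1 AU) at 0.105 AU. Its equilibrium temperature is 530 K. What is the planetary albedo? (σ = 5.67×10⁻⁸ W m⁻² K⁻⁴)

Flux at 0.105 AU: S = 1360/0.105² = 1.23×10⁵ W m⁻².
From T_eq⁴ = S(1−A)/(4σ): 1−A = 4σT_eq⁴/S.
1−A = 4 × 5.67×10⁻⁸ × (530)⁴ / 1.23×10⁵ = 0.145.

A ≈ 0.85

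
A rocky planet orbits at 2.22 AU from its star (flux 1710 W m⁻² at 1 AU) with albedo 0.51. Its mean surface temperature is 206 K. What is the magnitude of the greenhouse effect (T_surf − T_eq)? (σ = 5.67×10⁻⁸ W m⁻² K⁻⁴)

S = 1710/2.22² = 347.0 W m⁻².
T_eq = [S(1−A)/(4σ)]^(1/4) = [347.0×0.49/(4×5.67×10⁻⁸)]^(1/4) = 165.5 K.
ΔT = T_surf − T_eq = 206 − 165.5.

ΔT ≈ 40.5 K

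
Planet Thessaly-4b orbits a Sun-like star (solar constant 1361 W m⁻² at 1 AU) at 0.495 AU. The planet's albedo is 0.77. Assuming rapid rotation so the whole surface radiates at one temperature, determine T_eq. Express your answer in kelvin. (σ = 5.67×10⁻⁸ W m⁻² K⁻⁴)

Flux at 0.495 AU: S = 1361/0.495² = 5550 W m⁻².
Energy balance: absorbed = emitted ⇒ πR²·S(1−A) = 4πR²·σT_eq⁴, so T_eq⁴ = S(1−A)/(4σ).
T_eq = [5550 × 0.23 / (4 × 5.67×10⁻⁸)]^(1/4) = (5.63×10⁹)^(1/4) = 274 K.

T_eq ≈ 274 K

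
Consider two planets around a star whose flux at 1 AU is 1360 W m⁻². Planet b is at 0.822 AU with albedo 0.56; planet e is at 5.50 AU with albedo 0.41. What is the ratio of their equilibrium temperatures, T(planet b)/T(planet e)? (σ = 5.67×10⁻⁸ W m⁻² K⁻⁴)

T₁/T₂ ≈ 2.404

T_eq = [S₀(1−A)/(4σd²)]^(1/4), so T ∝ (1−A)^(1/4) / √d.
T₁ = [1360×0.44/(4×5.67×10⁻⁸×0.822²)]^(1/4) = 249.98 K.
T₂ = [1360×0.59/(4×5.67×10⁻⁸×5.50²)]^(1/4) = 103.99 K.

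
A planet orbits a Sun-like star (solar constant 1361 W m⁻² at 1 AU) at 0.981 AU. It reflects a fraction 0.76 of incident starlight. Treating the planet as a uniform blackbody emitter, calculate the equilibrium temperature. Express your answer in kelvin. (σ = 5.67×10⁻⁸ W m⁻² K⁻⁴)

Flux at 0.981 AU: S = 1361/0.981² = 1410 W m⁻².
Energy balance: absorbed = emitted ⇒ πR²·S(1−A) = 4πR²·σT_eq⁴, so T_eq⁴ = S(1−A)/(4σ).
T_eq = [1410 × 0.24 / (4 × 5.67×10⁻⁸)]^(1/4) = (1.50×10⁹)^(1/4) = 197 K.

T_eq ≈ 197 K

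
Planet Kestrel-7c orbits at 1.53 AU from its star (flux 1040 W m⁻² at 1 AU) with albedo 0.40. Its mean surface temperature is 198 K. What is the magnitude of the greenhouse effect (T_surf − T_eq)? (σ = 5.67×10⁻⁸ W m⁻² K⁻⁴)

S = 1040/1.53² = 444.3 W m⁻².
T_eq = [S(1−A)/(4σ)]^(1/4) = [444.3×0.60/(4×5.67×10⁻⁸)]^(1/4) = 185.2 K.
ΔT = T_surf − T_eq = 198 − 185.2.

ΔT ≈ 12.8 K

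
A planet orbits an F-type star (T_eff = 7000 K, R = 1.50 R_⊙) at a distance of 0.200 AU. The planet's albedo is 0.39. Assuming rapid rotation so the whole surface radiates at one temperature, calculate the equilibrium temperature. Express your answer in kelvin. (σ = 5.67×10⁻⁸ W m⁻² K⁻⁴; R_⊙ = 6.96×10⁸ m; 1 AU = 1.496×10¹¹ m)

R_⋆ = 1.50 × 6.96×10⁸ = 1.04×10⁹ m.
d = 0.200 AU = 2.99×10¹⁰ m.
L = 4πR_⋆²σT_⋆⁴ = 4π(1.04×10⁹)² × 5.67×10⁻⁸ × (7000)⁴ = 1.86×10²⁷ W.
S = L/(4πd²) = 1.66×10⁵ W m⁻².
Energy balance: absorbed = emitted ⇒ πR²·S(1−A) = 4πR²·σT_eq⁴, so T_eq⁴ = S(1−A)/(4σ).
T_eq = [1.66×10⁵ × 0.61 / (4 × 5.67×10⁻⁸)]^(1/4) = (4.46×10¹¹)^(1/4) = 817 K.

T_eq ≈ 817 K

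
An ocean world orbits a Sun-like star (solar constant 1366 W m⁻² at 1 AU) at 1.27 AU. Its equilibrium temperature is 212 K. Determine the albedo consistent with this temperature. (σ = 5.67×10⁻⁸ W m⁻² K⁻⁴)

A ≈ 0.46

Flux at 1.27 AU: S = 1366/1.27² = 847 W m⁻².
From T_eq⁴ = S(1−A)/(4σ): 1−A = 4σT_eq⁴/S.
1−A = 4 × 5.67×10⁻⁸ × (212)⁴ / 847 = 0.541.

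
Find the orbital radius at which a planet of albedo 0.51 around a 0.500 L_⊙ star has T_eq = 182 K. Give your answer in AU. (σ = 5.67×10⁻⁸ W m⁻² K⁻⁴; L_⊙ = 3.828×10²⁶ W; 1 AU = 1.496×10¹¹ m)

d ≈ 1.16 AU

L = 0.500 × 3.828×10²⁶ = 1.91×10²⁶ W.
From T_eq⁴ = L(1−A)/(16πσd²): d = √[L(1−A)/(16πσT_eq⁴)].
d = √[1.91×10²⁶ × 0.49 / (16π × 5.67×10⁻⁸ × (182)⁴)] = 1.73×10¹¹ m = 1.16 AU.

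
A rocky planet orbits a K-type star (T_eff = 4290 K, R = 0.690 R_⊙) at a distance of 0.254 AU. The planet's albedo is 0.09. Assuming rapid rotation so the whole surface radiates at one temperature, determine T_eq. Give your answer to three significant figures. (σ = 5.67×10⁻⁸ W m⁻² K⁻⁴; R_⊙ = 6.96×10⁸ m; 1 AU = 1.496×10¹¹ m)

R_⋆ = 0.690 × 6.96×10⁸ = 4.80×10⁸ m.
d = 0.254 AU = 3.80×10¹⁰ m.
L = 4πR_⋆²σT_⋆⁴ = 4π(4.80×10⁸)² × 5.67×10⁻⁸ × (4290)⁴ = 5.57×10²⁵ W.
S = L/(4πd²) = 3070 W m⁻².
Energy balance: absorbed = emitted ⇒ πR²·S(1−A) = 4πR²·σT_eq⁴, so T_eq⁴ = S(1−A)/(4σ).
T_eq = [3070 × 0.91 / (4 × 5.67×10⁻⁸)]^(1/4) = (1.23×10¹⁰)^(1/4) = 333 K.

T_eq ≈ 333 K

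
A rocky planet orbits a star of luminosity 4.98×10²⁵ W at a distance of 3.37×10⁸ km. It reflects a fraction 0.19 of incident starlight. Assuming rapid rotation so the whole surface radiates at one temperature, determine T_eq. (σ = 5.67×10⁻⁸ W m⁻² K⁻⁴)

T_eq ≈ 106 K

d = 3.37×10⁸ km = 3.37×10¹¹ m.
Flux: S = L/(4πd²) = 4.98×10²⁵/(4π×(3.37×10¹¹)²) = 34.9 W m⁻².
Energy balance: absorbed = emitted ⇒ πR²·S(1−A) = 4πR²·σT_eq⁴, so T_eq⁴ = S(1−A)/(4σ).
T_eq = [34.9 × 0.81 / (4 × 5.67×10⁻⁸)]^(1/4) = (1.25×10⁸)^(1/4) = 106 K.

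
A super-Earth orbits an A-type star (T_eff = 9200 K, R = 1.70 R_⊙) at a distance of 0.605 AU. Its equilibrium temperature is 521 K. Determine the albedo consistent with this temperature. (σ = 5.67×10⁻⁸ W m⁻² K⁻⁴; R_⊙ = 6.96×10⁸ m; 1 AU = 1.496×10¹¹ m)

R_⋆ = 1.70 × 6.96×10⁸ = 1.18×10⁹ m.
d = 0.605 AU = 9.05×10¹⁰ m.
L = 4πR_⋆²σT_⋆⁴ = 4π(1.18×10⁹)² × 5.67×10⁻⁸ × (9200)⁴ = 7.15×10²⁷ W.
S = L/(4πd²) = 6.94×10⁴ W m⁻².
From T_eq⁴ = S(1−A)/(4σ): 1−A = 4σT_eq⁴/S.
1−A = 4 × 5.67×10⁻⁸ × (521)⁴ / 6.94×10⁴ = 0.241.

A ≈ 0.76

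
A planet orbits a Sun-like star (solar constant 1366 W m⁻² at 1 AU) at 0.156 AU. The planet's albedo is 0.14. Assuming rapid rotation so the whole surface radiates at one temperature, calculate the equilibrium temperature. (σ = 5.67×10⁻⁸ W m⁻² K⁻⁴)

Flux at 0.156 AU: S = 1366/0.156² = 5.61×10⁴ W m⁻².
Energy balance: absorbed = emitted ⇒ πR²·S(1−A) = 4πR²·σT_eq⁴, so T_eq⁴ = S(1−A)/(4σ).
T_eq = [5.61×10⁴ × 0.86 / (4 × 5.67×10⁻⁸)]^(1/4) = (2.13×10¹¹)^(1/4) = 679 K.

T_eq ≈ 679 K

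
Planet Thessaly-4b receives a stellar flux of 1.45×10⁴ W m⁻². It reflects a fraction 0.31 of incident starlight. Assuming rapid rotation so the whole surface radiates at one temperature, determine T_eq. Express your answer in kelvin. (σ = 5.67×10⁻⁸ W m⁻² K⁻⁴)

Energy balance: absorbed = emitted ⇒ πR²·S(1−A) = 4πR²·σT_eq⁴, so T_eq⁴ = S(1−A)/(4σ).
T_eq = [1.45×10⁴ × 0.69 / (4 × 5.67×10⁻⁸)]^(1/4) = (4.41×10¹⁰)^(1/4) = 458 K.

T_eq ≈ 458 K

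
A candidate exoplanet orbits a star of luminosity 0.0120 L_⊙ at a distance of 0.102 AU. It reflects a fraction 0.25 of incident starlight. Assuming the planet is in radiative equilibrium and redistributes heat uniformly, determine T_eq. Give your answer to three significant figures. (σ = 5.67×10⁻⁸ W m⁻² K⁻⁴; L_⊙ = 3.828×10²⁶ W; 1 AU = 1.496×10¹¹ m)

T_eq ≈ 268 K

d = 0.102 AU = 1.53×10¹⁰ m.
L = 0.0120 × 3.828×10²⁶ = 4.59×10²⁴ W.
Flux: S = L/(4πd²) = 4.59×10²⁴/(4π×(1.53×10¹⁰)²) = 1570 W m⁻².
Energy balance: absorbed = emitted ⇒ πR²·S(1−A) = 4πR²·σT_eq⁴, so T_eq⁴ = S(1−A)/(4σ).
T_eq = [1570 × 0.75 / (4 × 5.67×10⁻⁸)]^(1/4) = (5.19×10⁹)^(1/4) = 268 K.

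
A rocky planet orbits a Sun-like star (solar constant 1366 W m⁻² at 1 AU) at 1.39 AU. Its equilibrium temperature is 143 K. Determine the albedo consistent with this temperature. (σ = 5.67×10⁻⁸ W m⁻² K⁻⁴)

A ≈ 0.87

Flux at 1.39 AU: S = 1366/1.39² = 707 W m⁻².
From T_eq⁴ = S(1−A)/(4σ): 1−A = 4σT_eq⁴/S.
1−A = 4 × 5.67×10⁻⁸ × (143)⁴ / 707 = 0.134.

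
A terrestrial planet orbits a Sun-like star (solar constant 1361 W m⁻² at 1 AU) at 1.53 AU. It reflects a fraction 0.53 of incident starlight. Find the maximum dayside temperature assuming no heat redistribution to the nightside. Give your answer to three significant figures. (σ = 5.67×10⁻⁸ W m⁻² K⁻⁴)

T_ss ≈ 263 K

Flux at 1.53 AU: S = 1361/1.53² = 581 W m⁻².
With no redistribution each surface element balances locally: S(1−A) = σT⁴.
T = [581 × 0.47 / 5.67×10⁻⁸]^(1/4) = (4.82×10⁹)^(1/4) = 263 K.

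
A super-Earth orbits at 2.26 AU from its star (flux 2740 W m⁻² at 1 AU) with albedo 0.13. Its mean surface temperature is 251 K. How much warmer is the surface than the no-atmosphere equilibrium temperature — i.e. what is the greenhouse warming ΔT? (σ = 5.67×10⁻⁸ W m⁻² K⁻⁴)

S = 2740/2.26² = 536.5 W m⁻².
T_eq = [S(1−A)/(4σ)]^(1/4) = [536.5×0.87/(4×5.67×10⁻⁸)]^(1/4) = 213.0 K.
ΔT = T_surf − T_eq = 251 − 213.0.

ΔT ≈ 38.0 K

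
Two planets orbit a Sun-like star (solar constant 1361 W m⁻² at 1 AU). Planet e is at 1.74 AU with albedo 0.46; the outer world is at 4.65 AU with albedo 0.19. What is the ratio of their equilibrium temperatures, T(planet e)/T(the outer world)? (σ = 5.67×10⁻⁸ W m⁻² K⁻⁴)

T_eq = [S₀(1−A)/(4σd²)]^(1/4), so T ∝ (1−A)^(1/4) / √d.
T₁ = [1361×0.54/(4×5.67×10⁻⁸×1.74²)]^(1/4) = 180.87 K.
T₂ = [1361×0.81/(4×5.67×10⁻⁸×4.65²)]^(1/4) = 122.45 K.

T₁/T₂ ≈ 1.477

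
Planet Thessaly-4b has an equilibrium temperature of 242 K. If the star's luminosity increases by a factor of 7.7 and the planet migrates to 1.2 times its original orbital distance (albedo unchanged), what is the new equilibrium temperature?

T_eq ∝ L^(1/4) · d^(−1/2).
T′ = 242 × 7.7^(1/4) / 1.2^(1/2) = 368 K.

T_eq ≈ 368 K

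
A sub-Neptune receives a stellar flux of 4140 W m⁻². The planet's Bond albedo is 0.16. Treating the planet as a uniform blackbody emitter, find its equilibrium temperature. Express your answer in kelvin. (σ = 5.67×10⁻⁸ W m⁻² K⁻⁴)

Energy balance: absorbed = emitted ⇒ πR²·S(1−A) = 4πR²·σT_eq⁴, so T_eq⁴ = S(1−A)/(4σ).
T_eq = [4140 × 0.84 / (4 × 5.67×10⁻⁸)]^(1/4) = (1.53×10¹⁰)^(1/4) = 352 K.

T_eq ≈ 352 K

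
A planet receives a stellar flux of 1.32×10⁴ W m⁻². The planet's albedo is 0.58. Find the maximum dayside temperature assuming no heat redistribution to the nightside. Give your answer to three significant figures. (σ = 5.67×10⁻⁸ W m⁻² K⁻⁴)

With no redistribution each surface element balances locally: S(1−A) = σT⁴.
T = [1.32×10⁴ × 0.42 / 5.67×10⁻⁸]^(1/4) = (9.78×10¹⁰)^(1/4) = 559 K.

T_ss ≈ 559 K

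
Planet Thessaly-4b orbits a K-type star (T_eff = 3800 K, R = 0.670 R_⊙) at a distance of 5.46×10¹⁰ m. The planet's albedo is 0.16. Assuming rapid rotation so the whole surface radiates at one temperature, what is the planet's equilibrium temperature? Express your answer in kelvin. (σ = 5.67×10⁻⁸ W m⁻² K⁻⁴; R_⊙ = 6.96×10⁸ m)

T_eq ≈ 238 K

R_⋆ = 0.670 × 6.96×10⁸ = 4.66×10⁸ m.
L = 4πR_⋆²σT_⋆⁴ = 4π(4.66×10⁸)² × 5.67×10⁻⁸ × (3800)⁴ = 3.23×10²⁵ W.
S = L/(4πd²) = 862 W m⁻².
Energy balance: absorbed = emitted ⇒ πR²·S(1−A) = 4πR²·σT_eq⁴, so T_eq⁴ = S(1−A)/(4σ).
T_eq = [862 × 0.84 / (4 × 5.67×10⁻⁸)]^(1/4) = (3.19×10⁹)^(1/4) = 238 K.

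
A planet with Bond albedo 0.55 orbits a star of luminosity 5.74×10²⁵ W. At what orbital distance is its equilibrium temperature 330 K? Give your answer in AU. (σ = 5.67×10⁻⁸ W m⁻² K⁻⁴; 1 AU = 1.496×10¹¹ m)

d ≈ 0.185 AU

From T_eq⁴ = L(1−A)/(16πσd²): d = √[L(1−A)/(16πσT_eq⁴)].
d = √[5.74×10²⁵ × 0.45 / (16π × 5.67×10⁻⁸ × (330)⁴)] = 2.76×10¹⁰ m = 0.185 AU.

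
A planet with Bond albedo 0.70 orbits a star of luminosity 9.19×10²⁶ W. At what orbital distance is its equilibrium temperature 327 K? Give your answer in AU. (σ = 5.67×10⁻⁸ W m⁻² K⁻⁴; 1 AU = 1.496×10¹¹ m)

d ≈ 0.615 AU

From T_eq⁴ = L(1−A)/(16πσd²): d = √[L(1−A)/(16πσT_eq⁴)].
d = √[9.19×10²⁶ × 0.30 / (16π × 5.67×10⁻⁸ × (327)⁴)] = 9.20×10¹⁰ m = 0.615 AU.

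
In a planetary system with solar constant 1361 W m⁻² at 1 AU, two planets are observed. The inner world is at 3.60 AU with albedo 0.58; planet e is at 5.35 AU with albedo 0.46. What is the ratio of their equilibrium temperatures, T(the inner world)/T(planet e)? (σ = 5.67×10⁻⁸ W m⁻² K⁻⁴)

T_eq = [S₀(1−A)/(4σd²)]^(1/4), so T ∝ (1−A)^(1/4) / √d.
T₁ = [1361×0.42/(4×5.67×10⁻⁸×3.60²)]^(1/4) = 118.09 K.
T₂ = [1361×0.54/(4×5.67×10⁻⁸×5.35²)]^(1/4) = 103.15 K.

T₁/T₂ ≈ 1.145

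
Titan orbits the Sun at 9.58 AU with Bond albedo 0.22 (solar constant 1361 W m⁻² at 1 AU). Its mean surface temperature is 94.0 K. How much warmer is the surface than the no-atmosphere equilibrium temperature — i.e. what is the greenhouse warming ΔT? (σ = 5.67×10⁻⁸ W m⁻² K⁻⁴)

S = 1361/9.58² = 14.83 W m⁻².
T_eq = [S(1−A)/(4σ)]^(1/4) = [14.83×0.78/(4×5.67×10⁻⁸)]^(1/4) = 84.5 K.
ΔT = T_surf − T_eq = 94 − 84.5.

ΔT ≈ 9.5 K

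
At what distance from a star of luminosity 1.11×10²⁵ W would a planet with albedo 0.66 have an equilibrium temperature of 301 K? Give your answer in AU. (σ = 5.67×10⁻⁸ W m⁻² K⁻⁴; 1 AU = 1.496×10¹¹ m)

From T_eq⁴ = L(1−A)/(16πσd²): d = √[L(1−A)/(16πσT_eq⁴)].
d = √[1.11×10²⁵ × 0.34 / (16π × 5.67×10⁻⁸ × (301)⁴)] = 1.27×10¹⁰ m = 0.0849 AU.

d ≈ 0.0849 AU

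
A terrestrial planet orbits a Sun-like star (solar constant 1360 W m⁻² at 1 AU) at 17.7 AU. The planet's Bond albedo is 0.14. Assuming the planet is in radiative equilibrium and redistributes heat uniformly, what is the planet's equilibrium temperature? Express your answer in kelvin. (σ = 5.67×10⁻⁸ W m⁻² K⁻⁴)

T_eq ≈ 63.7 K

Flux at 17.7 AU: S = 1360/17.7² = 4.34 W m⁻².
Energy balance: absorbed = emitted ⇒ πR²·S(1−A) = 4πR²·σT_eq⁴, so T_eq⁴ = S(1−A)/(4σ).
T_eq = [4.34 × 0.86 / (4 × 5.67×10⁻⁸)]^(1/4) = (1.65×10⁷)^(1/4) = 63.7 K.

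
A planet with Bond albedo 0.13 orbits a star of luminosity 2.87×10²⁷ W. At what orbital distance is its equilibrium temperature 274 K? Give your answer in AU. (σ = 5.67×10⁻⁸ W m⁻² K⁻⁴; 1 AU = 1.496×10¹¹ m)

From T_eq⁴ = L(1−A)/(16πσd²): d = √[L(1−A)/(16πσT_eq⁴)].
d = √[2.87×10²⁷ × 0.87 / (16π × 5.67×10⁻⁸ × (274)⁴)] = 3.94×10¹¹ m = 2.64 AU.

d ≈ 2.64 AU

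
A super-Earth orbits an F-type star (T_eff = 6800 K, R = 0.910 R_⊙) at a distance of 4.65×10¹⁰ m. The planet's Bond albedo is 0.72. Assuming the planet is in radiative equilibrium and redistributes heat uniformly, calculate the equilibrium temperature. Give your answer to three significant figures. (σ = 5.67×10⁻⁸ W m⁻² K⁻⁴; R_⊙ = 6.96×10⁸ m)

T_eq ≈ 408 K

R_⋆ = 0.910 × 6.96×10⁸ = 6.33×10⁸ m.
L = 4πR_⋆²σT_⋆⁴ = 4π(6.33×10⁸)² × 5.67×10⁻⁸ × (6800)⁴ = 6.11×10²⁶ W.
S = L/(4πd²) = 2.25×10⁴ W m⁻².
Energy balance: absorbed = emitted ⇒ πR²·S(1−A) = 4πR²·σT_eq⁴, so T_eq⁴ = S(1−A)/(4σ).
T_eq = [2.25×10⁴ × 0.28 / (4 × 5.67×10⁻⁸)]^(1/4) = (2.78×10¹⁰)^(1/4) = 408 K.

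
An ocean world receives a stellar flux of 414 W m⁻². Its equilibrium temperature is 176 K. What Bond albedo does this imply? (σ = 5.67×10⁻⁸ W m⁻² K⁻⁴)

From T_eq⁴ = S(1−A)/(4σ): 1−A = 4σT_eq⁴/S.
1−A = 4 × 5.67×10⁻⁸ × (176)⁴ / 414 = 0.526.

A ≈ 0.47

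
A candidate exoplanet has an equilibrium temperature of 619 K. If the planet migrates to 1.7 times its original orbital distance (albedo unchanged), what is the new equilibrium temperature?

T_eq ∝ L^(1/4) · d^(−1/2).
T′ = 619 / 1.7^(1/2) = 475 K.

T_eq ≈ 475 K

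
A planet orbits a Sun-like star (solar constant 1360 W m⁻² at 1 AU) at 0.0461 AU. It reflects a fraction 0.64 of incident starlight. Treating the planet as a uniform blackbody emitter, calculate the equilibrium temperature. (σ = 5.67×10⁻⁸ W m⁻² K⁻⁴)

T_eq ≈ 1000 K

Flux at 0.0461 AU: S = 1360/0.0461² = 6.40×10⁵ W m⁻².
Energy balance: absorbed = emitted ⇒ πR²·S(1−A) = 4πR²·σT_eq⁴, so T_eq⁴ = S(1−A)/(4σ).
T_eq = [6.40×10⁵ × 0.36 / (4 × 5.67×10⁻⁸)]^(1/4) = (1.02×10¹²)^(1/4) = 1000 K.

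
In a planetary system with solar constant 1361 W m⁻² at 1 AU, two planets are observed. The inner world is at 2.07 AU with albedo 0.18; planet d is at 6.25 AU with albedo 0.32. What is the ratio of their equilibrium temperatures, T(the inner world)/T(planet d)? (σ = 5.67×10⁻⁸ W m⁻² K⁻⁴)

T_eq = [S₀(1−A)/(4σd²)]^(1/4), so T ∝ (1−A)^(1/4) / √d.
T₁ = [1361×0.82/(4×5.67×10⁻⁸×2.07²)]^(1/4) = 184.09 K.
T₂ = [1361×0.68/(4×5.67×10⁻⁸×6.25²)]^(1/4) = 101.10 K.

T₁/T₂ ≈ 1.821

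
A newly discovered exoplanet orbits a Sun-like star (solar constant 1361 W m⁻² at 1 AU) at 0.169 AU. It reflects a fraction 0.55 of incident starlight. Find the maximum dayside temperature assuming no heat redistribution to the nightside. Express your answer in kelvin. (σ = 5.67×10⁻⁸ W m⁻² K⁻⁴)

Flux at 0.169 AU: S = 1361/0.169² = 4.77×10⁴ W m⁻².
With no redistribution each surface element balances locally: S(1−A) = σT⁴.
T = [4.77×10⁴ × 0.45 / 5.67×10⁻⁸]^(1/4) = (3.78×10¹¹)^(1/4) = 784 K.

T_ss ≈ 784 K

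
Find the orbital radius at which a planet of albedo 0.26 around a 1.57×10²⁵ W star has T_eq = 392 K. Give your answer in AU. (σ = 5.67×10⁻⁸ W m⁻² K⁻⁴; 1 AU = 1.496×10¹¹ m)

From T_eq⁴ = L(1−A)/(16πσd²): d = √[L(1−A)/(16πσT_eq⁴)].
d = √[1.57×10²⁵ × 0.74 / (16π × 5.67×10⁻⁸ × (392)⁴)] = 1.31×10¹⁰ m = 0.0878 AU.

d ≈ 0.0878 AU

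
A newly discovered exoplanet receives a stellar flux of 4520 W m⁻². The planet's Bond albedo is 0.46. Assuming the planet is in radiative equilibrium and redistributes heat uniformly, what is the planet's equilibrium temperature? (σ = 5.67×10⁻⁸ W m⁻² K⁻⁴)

T_eq ≈ 322 K

Energy balance: absorbed = emitted ⇒ πR²·S(1−A) = 4πR²·σT_eq⁴, so T_eq⁴ = S(1−A)/(4σ).
T_eq = [4520 × 0.54 / (4 × 5.67×10⁻⁸)]^(1/4) = (1.08×10¹⁰)^(1/4) = 322 K.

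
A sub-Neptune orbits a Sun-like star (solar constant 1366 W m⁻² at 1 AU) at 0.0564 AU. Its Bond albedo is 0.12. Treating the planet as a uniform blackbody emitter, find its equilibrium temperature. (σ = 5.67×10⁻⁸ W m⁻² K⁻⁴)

T_eq ≈ 1140 K

Flux at 0.0564 AU: S = 1366/0.0564² = 4.29×10⁵ W m⁻².
Energy balance: absorbed = emitted ⇒ πR²·S(1−A) = 4πR²·σT_eq⁴, so T_eq⁴ = S(1−A)/(4σ).
T_eq = [4.29×10⁵ × 0.88 / (4 × 5.67×10⁻⁸)]^(1/4) = (1.67×10¹²)^(1/4) = 1140 K.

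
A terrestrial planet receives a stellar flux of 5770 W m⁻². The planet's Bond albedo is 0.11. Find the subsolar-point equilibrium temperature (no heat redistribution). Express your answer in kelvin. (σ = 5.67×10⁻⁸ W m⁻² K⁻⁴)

At the subsolar point the surface absorbs S(1−A) and emits σT⁴ per unit area — no factor of 4, since only the local patch is in balance.
T = [5770 × 0.89 / 5.67×10⁻⁸]^(1/4) = (9.06×10¹⁰)^(1/4) = 549 K.

T_ss ≈ 549 K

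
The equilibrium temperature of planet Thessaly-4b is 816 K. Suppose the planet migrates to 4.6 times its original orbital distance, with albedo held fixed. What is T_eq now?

T_eq ≈ 380 K

T_eq ∝ L^(1/4) · d^(−1/2).
T′ = 816 / 4.6^(1/2) = 380 K.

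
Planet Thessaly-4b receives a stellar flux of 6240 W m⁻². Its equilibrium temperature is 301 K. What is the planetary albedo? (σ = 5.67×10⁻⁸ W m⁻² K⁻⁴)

From T_eq⁴ = S(1−A)/(4σ): 1−A = 4σT_eq⁴/S.
1−A = 4 × 5.67×10⁻⁸ × (301)⁴ / 6240 = 0.298.

A ≈ 0.70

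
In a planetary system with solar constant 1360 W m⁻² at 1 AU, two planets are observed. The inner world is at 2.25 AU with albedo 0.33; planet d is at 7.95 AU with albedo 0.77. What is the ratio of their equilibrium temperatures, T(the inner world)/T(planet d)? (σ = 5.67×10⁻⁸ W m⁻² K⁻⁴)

T₁/T₂ ≈ 2.456

T_eq = [S₀(1−A)/(4σd²)]^(1/4), so T ∝ (1−A)^(1/4) / √d.
T₁ = [1360×0.67/(4×5.67×10⁻⁸×2.25²)]^(1/4) = 167.84 K.
T₂ = [1360×0.23/(4×5.67×10⁻⁸×7.95²)]^(1/4) = 68.35 K.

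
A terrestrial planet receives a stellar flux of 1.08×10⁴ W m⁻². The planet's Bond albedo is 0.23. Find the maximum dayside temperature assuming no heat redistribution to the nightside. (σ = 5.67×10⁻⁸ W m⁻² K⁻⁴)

T_ss ≈ 619 K

With no redistribution each surface element balances locally: S(1−A) = σT⁴.
T = [1.08×10⁴ × 0.77 / 5.67×10⁻⁸]^(1/4) = (1.47×10¹¹)^(1/4) = 619 K.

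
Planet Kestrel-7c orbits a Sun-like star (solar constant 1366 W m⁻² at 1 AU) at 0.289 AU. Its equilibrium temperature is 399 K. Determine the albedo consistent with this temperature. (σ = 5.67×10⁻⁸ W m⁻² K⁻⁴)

Flux at 0.289 AU: S = 1366/0.289² = 1.64×10⁴ W m⁻².
From T_eq⁴ = S(1−A)/(4σ): 1−A = 4σT_eq⁴/S.
1−A = 4 × 5.67×10⁻⁸ × (399)⁴ / 1.64×10⁴ = 0.351.

A ≈ 0.65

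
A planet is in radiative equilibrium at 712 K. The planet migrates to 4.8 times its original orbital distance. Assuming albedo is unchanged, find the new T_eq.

T_eq ∝ L^(1/4) · d^(−1/2).
T′ = 712 / 4.8^(1/2) = 325 K.

T_eq ≈ 325 K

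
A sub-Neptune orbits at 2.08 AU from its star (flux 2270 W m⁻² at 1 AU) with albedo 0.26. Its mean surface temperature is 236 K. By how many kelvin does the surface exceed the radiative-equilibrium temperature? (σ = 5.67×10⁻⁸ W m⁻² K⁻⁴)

S = 2270/2.08² = 524.7 W m⁻².
T_eq = [S(1−A)/(4σ)]^(1/4) = [524.7×0.74/(4×5.67×10⁻⁸)]^(1/4) = 203.4 K.
ΔT = T_surf − T_eq = 236 − 203.4.

ΔT ≈ 32.6 K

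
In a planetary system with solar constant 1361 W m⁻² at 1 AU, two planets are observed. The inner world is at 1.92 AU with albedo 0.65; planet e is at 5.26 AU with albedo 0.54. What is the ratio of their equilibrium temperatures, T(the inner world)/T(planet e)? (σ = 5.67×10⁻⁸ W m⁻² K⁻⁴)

T_eq = [S₀(1−A)/(4σd²)]^(1/4), so T ∝ (1−A)^(1/4) / √d.
T₁ = [1361×0.35/(4×5.67×10⁻⁸×1.92²)]^(1/4) = 154.50 K.
T₂ = [1361×0.46/(4×5.67×10⁻⁸×5.26²)]^(1/4) = 99.94 K.

T₁/T₂ ≈ 1.546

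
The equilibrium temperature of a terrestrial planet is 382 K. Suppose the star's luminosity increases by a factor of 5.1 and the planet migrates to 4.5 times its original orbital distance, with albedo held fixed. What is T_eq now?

T_eq ≈ 271 K

T_eq ∝ L^(1/4) · d^(−1/2).
T′ = 382 × 5.1^(1/4) / 4.5^(1/2) = 271 K.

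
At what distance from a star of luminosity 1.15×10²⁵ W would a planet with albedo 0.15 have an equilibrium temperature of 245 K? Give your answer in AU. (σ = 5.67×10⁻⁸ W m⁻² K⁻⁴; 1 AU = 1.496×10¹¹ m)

From T_eq⁴ = L(1−A)/(16πσd²): d = √[L(1−A)/(16πσT_eq⁴)].
d = √[1.15×10²⁵ × 0.85 / (16π × 5.67×10⁻⁸ × (245)⁴)] = 3.09×10¹⁰ m = 0.206 AU.

d ≈ 0.206 AU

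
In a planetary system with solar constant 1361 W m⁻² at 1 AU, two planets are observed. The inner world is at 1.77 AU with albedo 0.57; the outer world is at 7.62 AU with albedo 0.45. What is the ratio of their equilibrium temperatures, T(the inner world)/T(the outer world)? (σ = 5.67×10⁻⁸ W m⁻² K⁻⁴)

T_eq = [S₀(1−A)/(4σd²)]^(1/4), so T ∝ (1−A)^(1/4) / √d.
T₁ = [1361×0.43/(4×5.67×10⁻⁸×1.77²)]^(1/4) = 169.41 K.
T₂ = [1361×0.55/(4×5.67×10⁻⁸×7.62²)]^(1/4) = 86.83 K.

T₁/T₂ ≈ 1.951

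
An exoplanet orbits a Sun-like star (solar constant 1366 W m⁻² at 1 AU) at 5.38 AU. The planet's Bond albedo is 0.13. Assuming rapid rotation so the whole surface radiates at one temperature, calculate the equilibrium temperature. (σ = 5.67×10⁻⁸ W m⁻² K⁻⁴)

Flux at 5.38 AU: S = 1366/5.38² = 47.2 W m⁻².
Energy balance: absorbed = emitted ⇒ πR²·S(1−A) = 4πR²·σT_eq⁴, so T_eq⁴ = S(1−A)/(4σ).
T_eq = [47.2 × 0.87 / (4 × 5.67×10⁻⁸)]^(1/4) = (1.81×10⁸)^(1/4) = 116 K.

T_eq ≈ 116 K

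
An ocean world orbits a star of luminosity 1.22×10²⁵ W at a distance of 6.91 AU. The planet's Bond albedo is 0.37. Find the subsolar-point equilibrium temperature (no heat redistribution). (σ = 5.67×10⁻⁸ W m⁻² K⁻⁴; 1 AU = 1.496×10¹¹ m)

T_ss ≈ 56.4 K

d = 6.91 AU = 1.03×10¹² m.
Flux: S = L/(4πd²) = 1.22×10²⁵/(4π×(1.03×10¹²)²) = 0.909 W m⁻².
At the subsolar point the surface absorbs S(1−A) and emits σT⁴ per unit area — no factor of 4, since only the local patch is in balance.
T = [0.909 × 0.63 / 5.67×10⁻⁸]^(1/4) = (1.01×10⁷)^(1/4) = 56.4 K.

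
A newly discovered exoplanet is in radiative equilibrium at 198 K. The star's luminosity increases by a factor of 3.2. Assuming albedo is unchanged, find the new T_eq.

T_eq ≈ 265 K

T_eq ∝ L^(1/4) · d^(−1/2).
T′ = 198 × 3.2^(1/4) = 265 K.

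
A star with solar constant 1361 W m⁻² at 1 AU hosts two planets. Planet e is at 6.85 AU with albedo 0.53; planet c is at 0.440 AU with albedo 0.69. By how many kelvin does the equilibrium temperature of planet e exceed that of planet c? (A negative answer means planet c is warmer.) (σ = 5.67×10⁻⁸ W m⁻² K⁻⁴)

T_eq = [S₀(1−A)/(4σd²)]^(1/4), so T ∝ (1−A)^(1/4) / √d.
T₁ = [1361×0.47/(4×5.67×10⁻⁸×6.85²)]^(1/4) = 88.05 K.
T₂ = [1361×0.31/(4×5.67×10⁻⁸×0.440²)]^(1/4) = 313.09 K.

ΔT ≈ -225.0 K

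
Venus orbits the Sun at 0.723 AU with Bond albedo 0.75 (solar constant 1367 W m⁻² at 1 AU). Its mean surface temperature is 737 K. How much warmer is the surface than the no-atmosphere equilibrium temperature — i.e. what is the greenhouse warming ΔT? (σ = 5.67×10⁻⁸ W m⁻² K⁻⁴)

ΔT ≈ 505.3 K

S = 1367/0.723² = 2615 W m⁻².
T_eq = [S(1−A)/(4σ)]^(1/4) = [2615×0.25/(4×5.67×10⁻⁸)]^(1/4) = 231.7 K.
ΔT = T_surf − T_eq = 737 − 231.7.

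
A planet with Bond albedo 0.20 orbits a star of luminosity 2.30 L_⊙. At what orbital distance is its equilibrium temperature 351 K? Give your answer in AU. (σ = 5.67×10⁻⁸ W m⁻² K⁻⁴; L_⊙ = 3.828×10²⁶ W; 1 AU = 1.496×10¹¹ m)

L = 2.30 × 3.828×10²⁶ = 8.80×10²⁶ W.
From T_eq⁴ = L(1−A)/(16πσd²): d = √[L(1−A)/(16πσT_eq⁴)].
d = √[8.80×10²⁶ × 0.80 / (16π × 5.67×10⁻⁸ × (351)⁴)] = 1.28×10¹¹ m = 0.853 AU.

d ≈ 0.853 AU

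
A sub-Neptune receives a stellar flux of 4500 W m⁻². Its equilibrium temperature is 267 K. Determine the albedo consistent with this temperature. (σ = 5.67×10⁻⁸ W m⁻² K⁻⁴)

From T_eq⁴ = S(1−A)/(4σ): 1−A = 4σT_eq⁴/S.
1−A = 4 × 5.67×10⁻⁸ × (267)⁴ / 4500 = 0.256.

A ≈ 0.74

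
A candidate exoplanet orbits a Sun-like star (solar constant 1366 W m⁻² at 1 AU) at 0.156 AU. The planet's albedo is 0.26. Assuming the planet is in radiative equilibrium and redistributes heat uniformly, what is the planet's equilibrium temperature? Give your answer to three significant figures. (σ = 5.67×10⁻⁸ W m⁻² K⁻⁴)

Flux at 0.156 AU: S = 1366/0.156² = 5.61×10⁴ W m⁻².
Energy balance: absorbed = emitted ⇒ πR²·S(1−A) = 4πR²·σT_eq⁴, so T_eq⁴ = S(1−A)/(4σ).
T_eq = [5.61×10⁴ × 0.74 / (4 × 5.67×10⁻⁸)]^(1/4) = (1.83×10¹¹)^(1/4) = 654 K.

T_eq ≈ 654 K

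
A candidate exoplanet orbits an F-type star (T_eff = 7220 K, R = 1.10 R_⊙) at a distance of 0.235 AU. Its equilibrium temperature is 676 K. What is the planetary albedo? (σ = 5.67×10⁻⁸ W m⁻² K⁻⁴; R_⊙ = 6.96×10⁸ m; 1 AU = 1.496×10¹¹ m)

A ≈ 0.35

R_⋆ = 1.10 × 6.96×10⁸ = 7.66×10⁸ m.
d = 0.235 AU = 3.52×10¹⁰ m.
L = 4πR_⋆²σT_⋆⁴ = 4π(7.66×10⁸)² × 5.67×10⁻⁸ × (7220)⁴ = 1.13×10²⁷ W.
S = L/(4πd²) = 7.31×10⁴ W m⁻².
From T_eq⁴ = S(1−A)/(4σ): 1−A = 4σT_eq⁴/S.
1−A = 4 × 5.67×10⁻⁸ × (676)⁴ / 7.31×10⁴ = 0.648.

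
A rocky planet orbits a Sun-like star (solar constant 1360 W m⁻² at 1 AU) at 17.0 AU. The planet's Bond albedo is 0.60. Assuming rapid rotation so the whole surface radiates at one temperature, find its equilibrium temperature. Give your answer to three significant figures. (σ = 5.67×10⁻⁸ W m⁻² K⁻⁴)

T_eq ≈ 53.7 K

Flux at 17.0 AU: S = 1360/17.0² = 4.71 W m⁻².
Energy balance: absorbed = emitted ⇒ πR²·S(1−A) = 4πR²·σT_eq⁴, so T_eq⁴ = S(1−A)/(4σ).
T_eq = [4.71 × 0.40 / (4 × 5.67×10⁻⁸)]^(1/4) = (8.30×10⁶)^(1/4) = 53.7 K.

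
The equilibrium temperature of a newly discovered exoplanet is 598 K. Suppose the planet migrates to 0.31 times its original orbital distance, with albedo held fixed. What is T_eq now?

T_eq ∝ L^(1/4) · d^(−1/2).
T′ = 598 / 0.31^(1/2) = 1070 K.

T_eq ≈ 1070 K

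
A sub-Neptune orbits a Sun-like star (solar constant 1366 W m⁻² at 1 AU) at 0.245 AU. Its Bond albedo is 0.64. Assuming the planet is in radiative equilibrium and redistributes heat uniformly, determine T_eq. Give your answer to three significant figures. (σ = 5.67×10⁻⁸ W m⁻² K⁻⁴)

T_eq ≈ 436 K

Flux at 0.245 AU: S = 1366/0.245² = 2.28×10⁴ W m⁻².
Energy balance: absorbed = emitted ⇒ πR²·S(1−A) = 4πR²·σT_eq⁴, so T_eq⁴ = S(1−A)/(4σ).
T_eq = [2.28×10⁴ × 0.36 / (4 × 5.67×10⁻⁸)]^(1/4) = (3.61×10¹⁰)^(1/4) = 436 K.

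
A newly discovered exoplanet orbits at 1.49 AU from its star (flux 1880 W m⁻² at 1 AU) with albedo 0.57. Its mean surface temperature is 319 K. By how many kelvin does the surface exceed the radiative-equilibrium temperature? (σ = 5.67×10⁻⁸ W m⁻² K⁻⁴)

ΔT ≈ 118.8 K

S = 1880/1.49² = 846.8 W m⁻².
T_eq = [S(1−A)/(4σ)]^(1/4) = [846.8×0.43/(4×5.67×10⁻⁸)]^(1/4) = 200.2 K.
ΔT = T_surf − T_eq = 319 − 200.2.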